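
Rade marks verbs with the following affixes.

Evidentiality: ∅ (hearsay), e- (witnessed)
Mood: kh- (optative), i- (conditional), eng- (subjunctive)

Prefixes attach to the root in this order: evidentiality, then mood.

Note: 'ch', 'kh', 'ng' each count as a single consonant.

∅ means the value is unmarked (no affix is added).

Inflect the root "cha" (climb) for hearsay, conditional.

icha

evidentiality = hearsay: zero marking, form stays cha.
Attach mood conditional i- → icha.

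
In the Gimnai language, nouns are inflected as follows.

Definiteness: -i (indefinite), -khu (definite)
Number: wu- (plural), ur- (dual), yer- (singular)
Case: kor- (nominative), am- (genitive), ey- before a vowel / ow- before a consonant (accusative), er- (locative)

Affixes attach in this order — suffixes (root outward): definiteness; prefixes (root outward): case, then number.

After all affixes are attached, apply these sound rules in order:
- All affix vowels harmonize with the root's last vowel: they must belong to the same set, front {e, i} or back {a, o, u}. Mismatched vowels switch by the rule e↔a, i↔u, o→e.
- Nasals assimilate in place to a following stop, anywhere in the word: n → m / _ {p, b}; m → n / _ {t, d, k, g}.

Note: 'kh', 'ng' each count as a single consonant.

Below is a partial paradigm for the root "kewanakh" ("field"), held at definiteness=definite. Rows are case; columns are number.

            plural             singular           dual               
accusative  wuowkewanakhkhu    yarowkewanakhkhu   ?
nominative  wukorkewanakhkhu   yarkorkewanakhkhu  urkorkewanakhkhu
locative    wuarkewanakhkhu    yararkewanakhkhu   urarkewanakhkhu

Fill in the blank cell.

urowkewanakhkhu

Attach case accusative ow- (before consonant 'k') → owkewanakh.
Attach number dual ur- → urowkewanakh.
Attach definiteness definite -khu → urowkewanakhkhu.
Vowel harmony: no change.
Nasal assimilation: no change.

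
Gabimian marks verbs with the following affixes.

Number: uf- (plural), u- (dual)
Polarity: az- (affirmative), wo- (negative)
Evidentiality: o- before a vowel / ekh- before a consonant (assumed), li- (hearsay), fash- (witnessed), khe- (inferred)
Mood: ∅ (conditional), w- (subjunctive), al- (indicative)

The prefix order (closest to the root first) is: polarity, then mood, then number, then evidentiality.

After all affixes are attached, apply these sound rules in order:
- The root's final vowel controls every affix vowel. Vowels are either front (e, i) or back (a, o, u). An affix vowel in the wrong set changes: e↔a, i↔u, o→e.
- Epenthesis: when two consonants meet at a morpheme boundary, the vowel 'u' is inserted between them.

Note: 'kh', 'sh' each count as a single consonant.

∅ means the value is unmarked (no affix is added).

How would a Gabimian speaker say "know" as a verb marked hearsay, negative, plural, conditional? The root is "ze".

liifuweze

Attach polarity negative wo- → woze.
mood = conditional: zero marking, form stays woze.
Attach number plural uf- → ufwoze.
Attach evidentiality hearsay li- → liufwoze.
Apply vowel harmony: liufwoze → liifweze.
Apply epenthesis: liifweze → liifuweze.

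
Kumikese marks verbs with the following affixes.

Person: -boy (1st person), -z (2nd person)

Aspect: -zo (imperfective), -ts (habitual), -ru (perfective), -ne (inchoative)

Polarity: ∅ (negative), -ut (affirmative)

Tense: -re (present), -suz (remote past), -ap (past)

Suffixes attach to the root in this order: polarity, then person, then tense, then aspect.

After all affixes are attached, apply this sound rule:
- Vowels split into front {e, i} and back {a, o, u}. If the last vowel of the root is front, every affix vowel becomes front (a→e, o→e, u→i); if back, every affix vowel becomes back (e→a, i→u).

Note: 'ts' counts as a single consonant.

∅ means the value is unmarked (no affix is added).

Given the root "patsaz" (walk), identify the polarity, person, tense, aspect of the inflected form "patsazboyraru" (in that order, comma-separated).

negative, 1st person, present, perfective

Segment: patsaz-boy-re-ru.
polarity: ∅ → negative.
person: -boy → 1st person.
tense: -re → present.
aspect: -ru → perfective.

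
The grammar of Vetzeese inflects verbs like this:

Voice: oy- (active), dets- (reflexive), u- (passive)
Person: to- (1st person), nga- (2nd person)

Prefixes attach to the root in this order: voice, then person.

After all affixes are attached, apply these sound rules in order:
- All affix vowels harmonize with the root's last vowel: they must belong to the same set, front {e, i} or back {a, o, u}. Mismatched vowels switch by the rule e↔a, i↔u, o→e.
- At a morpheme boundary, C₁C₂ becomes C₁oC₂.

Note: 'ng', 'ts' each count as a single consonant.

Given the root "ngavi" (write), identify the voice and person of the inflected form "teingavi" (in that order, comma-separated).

Segment: to-u-ngavi.
voice: u- → passive.
person: to- → 1st person.

passive, 1st person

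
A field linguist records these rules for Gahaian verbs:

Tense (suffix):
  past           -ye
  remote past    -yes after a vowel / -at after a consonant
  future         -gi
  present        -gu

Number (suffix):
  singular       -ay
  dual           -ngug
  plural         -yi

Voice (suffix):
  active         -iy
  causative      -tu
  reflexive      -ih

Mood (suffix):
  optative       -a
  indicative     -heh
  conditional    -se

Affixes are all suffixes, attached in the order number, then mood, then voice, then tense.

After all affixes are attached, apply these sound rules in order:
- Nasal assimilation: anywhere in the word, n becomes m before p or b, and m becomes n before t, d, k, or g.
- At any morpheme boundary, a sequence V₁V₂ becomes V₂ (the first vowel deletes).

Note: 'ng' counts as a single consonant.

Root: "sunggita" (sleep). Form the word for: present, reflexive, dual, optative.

sunggitangugihgu

Attach number dual -ngug → sunggitangug.
Attach mood optative -a → sunggitanguga.
Attach voice reflexive -ih → sunggitangugaih.
Attach tense present -gu → sunggitangugaihgu.
Nasal assimilation: no change.
Apply vowel deletion: sunggitangugaihgu → sunggitangugihgu.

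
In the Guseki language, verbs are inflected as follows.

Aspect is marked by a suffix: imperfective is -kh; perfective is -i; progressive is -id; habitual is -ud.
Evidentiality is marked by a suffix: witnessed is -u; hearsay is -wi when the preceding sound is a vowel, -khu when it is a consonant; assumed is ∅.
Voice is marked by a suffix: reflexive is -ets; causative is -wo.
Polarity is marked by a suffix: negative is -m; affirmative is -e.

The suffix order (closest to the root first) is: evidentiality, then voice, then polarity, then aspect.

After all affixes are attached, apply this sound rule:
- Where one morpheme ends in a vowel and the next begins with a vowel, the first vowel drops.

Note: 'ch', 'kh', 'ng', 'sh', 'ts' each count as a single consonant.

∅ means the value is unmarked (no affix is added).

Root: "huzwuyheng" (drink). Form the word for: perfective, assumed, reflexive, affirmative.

evidentiality = assumed: zero marking, form stays huzwuyheng.
Attach voice reflexive -ets → huzwuyhengets.
Attach polarity affirmative -e → huzwuyhengetse.
Attach aspect perfective -i → huzwuyhengetsei.
Apply vowel deletion: huzwuyhengetsei → huzwuyhengetsi.

huzwuyhengetsi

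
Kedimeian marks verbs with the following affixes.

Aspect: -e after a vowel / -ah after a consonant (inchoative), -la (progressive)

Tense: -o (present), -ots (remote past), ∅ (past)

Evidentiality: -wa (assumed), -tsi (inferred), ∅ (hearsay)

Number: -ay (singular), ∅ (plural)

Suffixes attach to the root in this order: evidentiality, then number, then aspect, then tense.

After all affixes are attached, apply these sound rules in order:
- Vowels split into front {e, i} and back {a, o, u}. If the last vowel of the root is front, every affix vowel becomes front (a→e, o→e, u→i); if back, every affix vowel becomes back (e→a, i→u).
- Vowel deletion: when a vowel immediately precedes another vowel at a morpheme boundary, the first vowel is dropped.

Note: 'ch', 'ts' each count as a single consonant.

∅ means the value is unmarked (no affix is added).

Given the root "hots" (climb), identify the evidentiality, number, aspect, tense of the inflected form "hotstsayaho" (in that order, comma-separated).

inferred, singular, inchoative, present

Segment: hots-tsi-ay-ah-o.
evidentiality: -tsi → inferred.
number: -ay → singular.
aspect: -e/ah → inchoative.
tense: -o → present.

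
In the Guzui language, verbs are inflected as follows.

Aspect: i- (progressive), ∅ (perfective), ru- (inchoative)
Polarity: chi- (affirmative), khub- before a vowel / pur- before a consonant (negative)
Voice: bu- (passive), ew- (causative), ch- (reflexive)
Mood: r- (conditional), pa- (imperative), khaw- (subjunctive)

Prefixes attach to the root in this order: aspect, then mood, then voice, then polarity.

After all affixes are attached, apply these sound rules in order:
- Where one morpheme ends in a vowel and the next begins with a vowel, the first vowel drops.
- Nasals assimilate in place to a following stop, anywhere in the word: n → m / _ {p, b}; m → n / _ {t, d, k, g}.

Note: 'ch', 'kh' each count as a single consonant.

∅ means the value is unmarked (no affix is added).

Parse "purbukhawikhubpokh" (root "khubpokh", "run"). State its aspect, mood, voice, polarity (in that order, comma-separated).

Segment: pur-bu-khaw-i-khubpokh.
aspect: i- → progressive.
mood: khaw- → subjunctive.
voice: bu- → passive.
polarity: khub/pur- → negative.

progressive, subjunctive, passive, negative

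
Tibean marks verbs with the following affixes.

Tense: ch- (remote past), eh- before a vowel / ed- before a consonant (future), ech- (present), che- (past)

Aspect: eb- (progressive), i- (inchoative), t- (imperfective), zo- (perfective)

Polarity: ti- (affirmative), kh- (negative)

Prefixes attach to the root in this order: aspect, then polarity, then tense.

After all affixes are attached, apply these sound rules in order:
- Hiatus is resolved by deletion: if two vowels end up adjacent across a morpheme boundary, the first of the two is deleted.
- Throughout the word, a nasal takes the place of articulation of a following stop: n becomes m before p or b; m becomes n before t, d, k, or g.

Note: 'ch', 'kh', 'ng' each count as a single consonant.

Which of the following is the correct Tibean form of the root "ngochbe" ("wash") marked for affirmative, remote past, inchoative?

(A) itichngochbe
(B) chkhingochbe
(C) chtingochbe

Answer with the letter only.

C

Attach aspect inchoative i- → ingochbe.
Attach polarity affirmative ti- → tiingochbe.
Attach tense remote past ch- → chtiingochbe.
Apply vowel deletion: chtiingochbe → chtingochbe.
Nasal assimilation: no change.
So the correct form is chtingochbe, option (C).
(B) chkhingochbe is wrong: it uses negative instead of affirmative for polarity.
(A) itichngochbe is wrong: it has the affixes in the wrong order.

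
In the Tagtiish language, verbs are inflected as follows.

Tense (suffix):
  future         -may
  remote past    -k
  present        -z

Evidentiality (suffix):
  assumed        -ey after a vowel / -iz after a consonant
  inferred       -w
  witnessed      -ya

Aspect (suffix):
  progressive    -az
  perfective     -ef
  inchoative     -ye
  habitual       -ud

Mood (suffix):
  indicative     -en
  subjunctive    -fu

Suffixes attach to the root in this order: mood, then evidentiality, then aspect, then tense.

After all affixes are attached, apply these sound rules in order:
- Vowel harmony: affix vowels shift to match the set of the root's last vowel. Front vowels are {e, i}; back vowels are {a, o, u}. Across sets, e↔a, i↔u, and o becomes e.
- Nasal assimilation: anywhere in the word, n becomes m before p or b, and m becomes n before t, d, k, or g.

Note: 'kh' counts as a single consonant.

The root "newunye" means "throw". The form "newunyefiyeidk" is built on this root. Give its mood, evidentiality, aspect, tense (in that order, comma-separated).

subjunctive, witnessed, habitual, remote past

Segment: newunye-fu-ya-ud-k.
mood: -fu → subjunctive.
evidentiality: -ya → witnessed.
aspect: -ud → habitual.
tense: -k → remote past.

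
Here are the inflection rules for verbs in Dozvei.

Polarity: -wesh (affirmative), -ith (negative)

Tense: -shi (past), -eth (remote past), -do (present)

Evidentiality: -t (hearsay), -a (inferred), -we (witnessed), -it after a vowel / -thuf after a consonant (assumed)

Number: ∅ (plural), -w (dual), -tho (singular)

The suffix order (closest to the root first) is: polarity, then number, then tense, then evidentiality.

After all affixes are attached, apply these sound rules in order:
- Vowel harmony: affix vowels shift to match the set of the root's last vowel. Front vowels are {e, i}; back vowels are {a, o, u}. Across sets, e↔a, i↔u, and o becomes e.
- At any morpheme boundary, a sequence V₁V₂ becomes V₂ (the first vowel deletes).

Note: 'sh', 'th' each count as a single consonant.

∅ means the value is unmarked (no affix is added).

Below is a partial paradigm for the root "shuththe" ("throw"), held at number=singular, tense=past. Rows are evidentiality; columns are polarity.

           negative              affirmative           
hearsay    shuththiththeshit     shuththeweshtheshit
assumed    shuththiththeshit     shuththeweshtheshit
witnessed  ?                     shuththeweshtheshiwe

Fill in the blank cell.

shuththiththeshiwe

Attach polarity negative -ith → shuththeith.
Attach number singular -tho → shuththeiththo.
Attach tense past -shi → shuththeiththoshi.
Attach evidentiality witnessed -we → shuththeiththoshiwe.
Apply vowel harmony: shuththeiththoshiwe → shuththeiththeshiwe.
Apply vowel deletion: shuththeiththeshiwe → shuththiththeshiwe.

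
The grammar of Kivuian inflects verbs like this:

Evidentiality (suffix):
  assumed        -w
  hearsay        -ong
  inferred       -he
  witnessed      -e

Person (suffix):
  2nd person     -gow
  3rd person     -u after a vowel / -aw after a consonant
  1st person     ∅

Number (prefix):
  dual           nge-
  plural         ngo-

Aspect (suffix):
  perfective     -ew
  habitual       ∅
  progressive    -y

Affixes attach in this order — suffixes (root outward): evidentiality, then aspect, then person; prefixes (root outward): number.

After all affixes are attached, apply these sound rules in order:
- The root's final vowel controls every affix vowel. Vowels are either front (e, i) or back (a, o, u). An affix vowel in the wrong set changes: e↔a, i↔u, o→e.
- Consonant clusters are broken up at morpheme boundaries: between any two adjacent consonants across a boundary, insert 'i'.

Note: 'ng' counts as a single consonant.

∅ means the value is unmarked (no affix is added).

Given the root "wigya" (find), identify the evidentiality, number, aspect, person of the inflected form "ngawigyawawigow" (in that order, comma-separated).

Segment: nge-wigya-w-ew-gow.
evidentiality: -w → assumed.
number: nge- → dual.
aspect: -ew → perfective.
person: -gow → 2nd person.

assumed, dual, perfective, 2nd person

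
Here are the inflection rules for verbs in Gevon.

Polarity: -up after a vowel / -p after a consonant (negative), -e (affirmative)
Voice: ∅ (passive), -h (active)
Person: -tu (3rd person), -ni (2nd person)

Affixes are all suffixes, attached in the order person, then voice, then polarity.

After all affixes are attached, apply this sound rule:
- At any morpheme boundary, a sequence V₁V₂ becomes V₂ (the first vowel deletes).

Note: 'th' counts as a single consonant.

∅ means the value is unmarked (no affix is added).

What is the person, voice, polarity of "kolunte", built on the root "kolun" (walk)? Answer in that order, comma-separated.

3rd person, passive, affirmative

Segment: kolun-tu-e.
person: -tu → 3rd person.
voice: ∅ → passive.
polarity: -e → affirmative.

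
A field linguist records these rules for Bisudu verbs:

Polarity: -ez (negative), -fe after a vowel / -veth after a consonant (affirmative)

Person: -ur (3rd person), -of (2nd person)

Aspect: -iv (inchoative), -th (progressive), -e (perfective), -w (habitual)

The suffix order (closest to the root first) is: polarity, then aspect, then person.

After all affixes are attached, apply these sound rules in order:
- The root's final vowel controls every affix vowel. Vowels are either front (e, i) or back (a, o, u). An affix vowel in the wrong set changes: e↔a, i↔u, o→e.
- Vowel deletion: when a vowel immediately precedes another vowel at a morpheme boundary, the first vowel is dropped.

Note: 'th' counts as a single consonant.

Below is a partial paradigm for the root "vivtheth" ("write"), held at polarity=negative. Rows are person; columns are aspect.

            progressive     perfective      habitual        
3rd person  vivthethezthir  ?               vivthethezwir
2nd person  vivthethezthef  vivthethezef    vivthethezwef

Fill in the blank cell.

vivthethezir

Attach polarity negative -ez → vivthethez.
Attach aspect perfective -e → vivthetheze.
Attach person 3rd person -ur → vivthethezeur.
Apply vowel harmony: vivthethezeur → vivthethezeir.
Apply vowel deletion: vivthethezeir → vivthethezir.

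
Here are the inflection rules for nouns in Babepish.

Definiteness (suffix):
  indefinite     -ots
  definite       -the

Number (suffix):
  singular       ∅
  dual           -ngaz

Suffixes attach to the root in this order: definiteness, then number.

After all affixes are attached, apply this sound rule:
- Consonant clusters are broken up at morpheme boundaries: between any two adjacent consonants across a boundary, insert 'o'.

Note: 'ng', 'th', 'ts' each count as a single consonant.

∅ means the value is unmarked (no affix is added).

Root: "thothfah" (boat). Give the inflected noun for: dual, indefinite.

thothfahotsongaz

Attach definiteness indefinite -ots → thothfahots.
Attach number dual -ngaz → thothfahotsngaz.
Apply epenthesis: thothfahotsngaz → thothfahotsongaz.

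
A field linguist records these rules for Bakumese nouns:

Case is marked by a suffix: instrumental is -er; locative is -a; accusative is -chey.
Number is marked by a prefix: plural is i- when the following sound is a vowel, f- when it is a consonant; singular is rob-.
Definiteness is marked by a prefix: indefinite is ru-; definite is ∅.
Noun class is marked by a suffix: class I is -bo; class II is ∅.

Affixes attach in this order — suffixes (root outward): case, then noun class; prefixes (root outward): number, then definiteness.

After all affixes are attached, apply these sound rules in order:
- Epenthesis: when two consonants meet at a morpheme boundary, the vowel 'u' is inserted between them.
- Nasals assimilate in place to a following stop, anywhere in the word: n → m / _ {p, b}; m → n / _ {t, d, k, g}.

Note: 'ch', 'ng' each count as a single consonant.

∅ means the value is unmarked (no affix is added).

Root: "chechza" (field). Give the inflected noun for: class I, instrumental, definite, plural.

fuchechzaerubo

Attach number plural f- (before consonant 'ch') → fchechza.
Attach case instrumental -er → fchechzaer.
definiteness = definite: zero marking, form stays fchechzaer.
Attach noun class class I -bo → fchechzaerbo.
Apply epenthesis: fchechzaerbo → fuchechzaerubo.
Nasal assimilation: no change.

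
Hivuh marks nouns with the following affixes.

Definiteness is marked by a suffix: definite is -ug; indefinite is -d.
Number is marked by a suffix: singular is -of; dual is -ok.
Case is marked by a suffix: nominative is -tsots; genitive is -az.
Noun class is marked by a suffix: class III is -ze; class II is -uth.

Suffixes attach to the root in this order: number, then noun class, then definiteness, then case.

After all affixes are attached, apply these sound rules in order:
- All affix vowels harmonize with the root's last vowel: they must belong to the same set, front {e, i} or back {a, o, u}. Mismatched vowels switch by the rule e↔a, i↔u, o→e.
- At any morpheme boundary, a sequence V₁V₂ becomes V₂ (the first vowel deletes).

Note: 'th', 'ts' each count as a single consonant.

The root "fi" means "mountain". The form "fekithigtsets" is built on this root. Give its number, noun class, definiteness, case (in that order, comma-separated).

dual, class II, definite, nominative

Segment: fi-ok-uth-ug-tsots.
number: -ok → dual.
noun class: -uth → class II.
definiteness: -ug → definite.
case: -tsots → nominative.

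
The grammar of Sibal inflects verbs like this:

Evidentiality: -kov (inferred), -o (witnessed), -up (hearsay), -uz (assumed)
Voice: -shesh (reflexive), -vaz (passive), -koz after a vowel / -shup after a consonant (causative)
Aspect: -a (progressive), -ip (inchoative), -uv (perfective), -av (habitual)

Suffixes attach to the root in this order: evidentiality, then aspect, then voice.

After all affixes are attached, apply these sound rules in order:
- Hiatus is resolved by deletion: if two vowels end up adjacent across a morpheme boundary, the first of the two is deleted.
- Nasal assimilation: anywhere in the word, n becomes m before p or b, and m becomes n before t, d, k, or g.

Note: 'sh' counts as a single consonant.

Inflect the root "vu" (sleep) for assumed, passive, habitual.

vuzavvaz

Attach evidentiality assumed -uz → vuuz.
Attach aspect habitual -av → vuuzav.
Attach voice passive -vaz → vuuzavvaz.
Apply vowel deletion: vuuzavvaz → vuzavvaz.
Nasal assimilation: no change.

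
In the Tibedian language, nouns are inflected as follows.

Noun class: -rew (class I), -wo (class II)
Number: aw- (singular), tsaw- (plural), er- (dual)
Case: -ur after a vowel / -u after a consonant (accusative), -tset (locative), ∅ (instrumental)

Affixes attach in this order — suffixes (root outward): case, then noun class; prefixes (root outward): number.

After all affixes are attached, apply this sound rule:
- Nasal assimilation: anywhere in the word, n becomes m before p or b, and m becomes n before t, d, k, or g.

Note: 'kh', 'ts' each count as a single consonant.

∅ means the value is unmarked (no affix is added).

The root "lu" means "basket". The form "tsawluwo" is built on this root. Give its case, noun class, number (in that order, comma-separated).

instrumental, class II, plural

Segment: tsaw-lu-wo.
case: ∅ → instrumental.
noun class: -wo → class II.
number: tsaw- → plural.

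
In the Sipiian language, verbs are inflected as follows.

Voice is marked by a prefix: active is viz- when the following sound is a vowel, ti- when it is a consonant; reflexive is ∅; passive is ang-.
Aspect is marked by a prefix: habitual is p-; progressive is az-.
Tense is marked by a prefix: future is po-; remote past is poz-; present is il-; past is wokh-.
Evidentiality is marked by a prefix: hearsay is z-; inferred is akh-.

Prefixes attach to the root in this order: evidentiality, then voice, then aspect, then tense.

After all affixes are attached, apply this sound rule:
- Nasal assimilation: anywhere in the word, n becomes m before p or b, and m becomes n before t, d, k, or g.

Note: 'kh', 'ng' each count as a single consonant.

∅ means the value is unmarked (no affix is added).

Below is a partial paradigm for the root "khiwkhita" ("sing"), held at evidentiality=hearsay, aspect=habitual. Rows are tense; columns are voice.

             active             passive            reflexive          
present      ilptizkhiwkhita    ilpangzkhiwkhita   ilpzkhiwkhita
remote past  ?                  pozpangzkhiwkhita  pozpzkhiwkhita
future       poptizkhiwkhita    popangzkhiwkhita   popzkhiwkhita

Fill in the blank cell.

pozptizkhiwkhita

Attach evidentiality hearsay z- → zkhiwkhita.
Attach voice active ti- (before consonant 'z') → tizkhiwkhita.
Attach aspect habitual p- → ptizkhiwkhita.
Attach tense remote past poz- → pozptizkhiwkhita.
Nasal assimilation: no change.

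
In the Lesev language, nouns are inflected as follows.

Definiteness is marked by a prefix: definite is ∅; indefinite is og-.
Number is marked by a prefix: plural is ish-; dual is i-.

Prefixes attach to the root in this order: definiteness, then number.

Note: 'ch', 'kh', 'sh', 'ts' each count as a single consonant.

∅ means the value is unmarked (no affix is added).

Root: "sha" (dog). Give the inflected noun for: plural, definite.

definiteness = definite: zero marking, form stays sha.
Attach number plural ish- → ishsha.

ishsha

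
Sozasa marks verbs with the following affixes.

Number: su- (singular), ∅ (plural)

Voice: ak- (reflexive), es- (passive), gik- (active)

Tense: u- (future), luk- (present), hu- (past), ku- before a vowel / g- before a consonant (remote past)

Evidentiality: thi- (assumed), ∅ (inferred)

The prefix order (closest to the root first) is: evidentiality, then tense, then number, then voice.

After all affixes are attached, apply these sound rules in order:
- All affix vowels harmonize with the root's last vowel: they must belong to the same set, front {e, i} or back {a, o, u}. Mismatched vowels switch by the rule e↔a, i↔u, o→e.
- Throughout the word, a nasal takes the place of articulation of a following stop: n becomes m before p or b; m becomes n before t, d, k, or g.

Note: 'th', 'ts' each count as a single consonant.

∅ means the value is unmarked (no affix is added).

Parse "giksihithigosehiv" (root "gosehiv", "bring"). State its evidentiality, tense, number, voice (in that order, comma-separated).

assumed, past, singular, active

Segment: gik-su-hu-thi-gosehiv.
evidentiality: thi- → assumed.
tense: hu- → past.
number: su- → singular.
voice: gik- → active.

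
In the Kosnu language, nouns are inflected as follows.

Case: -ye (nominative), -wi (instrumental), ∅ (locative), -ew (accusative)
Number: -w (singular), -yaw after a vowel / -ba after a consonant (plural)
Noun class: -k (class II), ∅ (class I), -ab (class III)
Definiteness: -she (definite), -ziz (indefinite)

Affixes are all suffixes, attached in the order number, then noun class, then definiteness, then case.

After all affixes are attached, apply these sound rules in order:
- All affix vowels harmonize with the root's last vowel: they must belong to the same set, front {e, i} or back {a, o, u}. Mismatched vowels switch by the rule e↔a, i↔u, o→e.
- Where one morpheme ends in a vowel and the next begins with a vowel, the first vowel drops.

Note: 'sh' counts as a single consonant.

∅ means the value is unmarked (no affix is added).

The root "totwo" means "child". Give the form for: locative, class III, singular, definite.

Attach number singular -w → totwow.
Attach noun class class III -ab → totwowab.
Attach definiteness definite -she → totwowabshe.
case = locative: zero marking, form stays totwowabshe.
Apply vowel harmony: totwowabshe → totwowabsha.
Vowel deletion: no change.

totwowabsha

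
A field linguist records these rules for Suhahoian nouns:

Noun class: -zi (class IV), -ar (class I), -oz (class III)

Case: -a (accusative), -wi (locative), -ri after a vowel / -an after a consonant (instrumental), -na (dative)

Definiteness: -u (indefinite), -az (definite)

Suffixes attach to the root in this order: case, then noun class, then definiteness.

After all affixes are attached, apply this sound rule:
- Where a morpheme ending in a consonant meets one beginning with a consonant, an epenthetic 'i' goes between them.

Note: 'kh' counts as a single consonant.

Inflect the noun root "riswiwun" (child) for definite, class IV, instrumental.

riswiwunaniziaz

Attach case instrumental -an (after consonant 'n') → riswiwunan.
Attach noun class class IV -zi → riswiwunanzi.
Attach definiteness definite -az → riswiwunanziaz.
Apply epenthesis: riswiwunanziaz → riswiwunaniziaz.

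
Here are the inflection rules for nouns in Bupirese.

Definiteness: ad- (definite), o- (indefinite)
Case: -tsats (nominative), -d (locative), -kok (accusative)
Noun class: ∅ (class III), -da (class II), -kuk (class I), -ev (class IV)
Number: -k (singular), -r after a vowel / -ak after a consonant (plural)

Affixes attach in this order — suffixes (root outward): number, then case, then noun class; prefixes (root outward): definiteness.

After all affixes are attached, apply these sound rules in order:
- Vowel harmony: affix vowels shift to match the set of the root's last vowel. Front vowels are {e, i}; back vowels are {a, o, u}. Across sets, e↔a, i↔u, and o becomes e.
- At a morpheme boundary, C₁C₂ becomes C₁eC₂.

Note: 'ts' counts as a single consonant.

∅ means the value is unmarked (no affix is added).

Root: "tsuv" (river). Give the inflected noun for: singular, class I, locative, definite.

adetsuvekedekuk

Attach number singular -k → tsuvk.
Attach definiteness definite ad- → adtsuvk.
Attach case locative -d → adtsuvkd.
Attach noun class class I -kuk → adtsuvkdkuk.
Vowel harmony: no change.
Apply epenthesis: adtsuvkdkuk → adetsuvekedekuk.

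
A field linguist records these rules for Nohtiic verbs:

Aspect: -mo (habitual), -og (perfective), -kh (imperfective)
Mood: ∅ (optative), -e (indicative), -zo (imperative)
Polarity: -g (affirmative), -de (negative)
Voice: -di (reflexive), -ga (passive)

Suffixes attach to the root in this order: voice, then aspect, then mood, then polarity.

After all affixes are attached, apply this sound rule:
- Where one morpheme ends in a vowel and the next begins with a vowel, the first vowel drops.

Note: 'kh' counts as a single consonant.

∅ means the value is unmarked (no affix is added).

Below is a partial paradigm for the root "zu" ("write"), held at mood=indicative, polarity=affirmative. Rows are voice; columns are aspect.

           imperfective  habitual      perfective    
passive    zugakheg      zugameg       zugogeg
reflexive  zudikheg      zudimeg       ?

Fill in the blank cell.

zudogeg

Attach voice reflexive -di → zudi.
Attach aspect perfective -og → zudiog.
Attach mood indicative -e → zudioge.
Attach polarity affirmative -g → zudiogeg.
Apply vowel deletion: zudiogeg → zudogeg.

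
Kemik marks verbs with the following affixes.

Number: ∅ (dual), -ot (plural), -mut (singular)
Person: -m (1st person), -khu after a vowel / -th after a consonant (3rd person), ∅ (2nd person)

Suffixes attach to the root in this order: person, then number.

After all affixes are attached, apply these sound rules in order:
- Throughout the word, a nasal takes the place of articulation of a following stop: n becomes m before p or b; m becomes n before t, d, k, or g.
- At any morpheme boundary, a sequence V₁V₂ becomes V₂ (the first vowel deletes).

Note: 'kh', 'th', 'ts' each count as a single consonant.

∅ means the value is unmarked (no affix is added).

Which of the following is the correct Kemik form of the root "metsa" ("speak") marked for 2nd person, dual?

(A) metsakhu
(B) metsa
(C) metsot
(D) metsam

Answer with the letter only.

person = 2nd person: zero marking, form stays metsa.
number = dual: zero marking, form stays metsa.
Nasal assimilation: no change.
Vowel deletion: no change.
So the correct form is metsa, option (B).
(C) metsot is wrong: it uses plural instead of dual for number.
(D) metsam is wrong: it uses 1st person instead of 2nd person for person.
(A) metsakhu is wrong: it uses 3rd person instead of 2nd person for person.

B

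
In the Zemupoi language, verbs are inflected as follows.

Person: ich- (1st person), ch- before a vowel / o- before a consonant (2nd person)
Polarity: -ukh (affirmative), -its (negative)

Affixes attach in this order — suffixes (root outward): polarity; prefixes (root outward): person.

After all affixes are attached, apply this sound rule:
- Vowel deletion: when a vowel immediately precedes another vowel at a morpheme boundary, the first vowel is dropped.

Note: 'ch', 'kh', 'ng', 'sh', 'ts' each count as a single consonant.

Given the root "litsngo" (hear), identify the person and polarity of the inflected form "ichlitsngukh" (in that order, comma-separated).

Segment: ich-litsngo-ukh.
person: ich- → 1st person.
polarity: -ukh → affirmative.

1st person, affirmative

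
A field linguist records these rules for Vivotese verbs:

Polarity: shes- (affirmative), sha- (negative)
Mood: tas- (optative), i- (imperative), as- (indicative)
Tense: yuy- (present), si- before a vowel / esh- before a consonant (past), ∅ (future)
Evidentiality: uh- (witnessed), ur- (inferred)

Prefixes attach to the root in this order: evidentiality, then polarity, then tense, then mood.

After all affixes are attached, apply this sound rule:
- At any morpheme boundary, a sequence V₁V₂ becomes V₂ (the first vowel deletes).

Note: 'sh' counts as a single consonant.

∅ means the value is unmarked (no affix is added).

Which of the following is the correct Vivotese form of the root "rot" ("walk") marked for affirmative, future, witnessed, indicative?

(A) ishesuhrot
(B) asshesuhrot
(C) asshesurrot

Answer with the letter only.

B

Attach evidentiality witnessed uh- → uhrot.
Attach polarity affirmative shes- → shesuhrot.
tense = future: zero marking, form stays shesuhrot.
Attach mood indicative as- → asshesuhrot.
Vowel deletion: no change.
So the correct form is asshesuhrot, option (B).
(A) ishesuhrot is wrong: it uses imperative instead of indicative for mood.
(C) asshesurrot is wrong: it uses inferred instead of witnessed for evidentiality.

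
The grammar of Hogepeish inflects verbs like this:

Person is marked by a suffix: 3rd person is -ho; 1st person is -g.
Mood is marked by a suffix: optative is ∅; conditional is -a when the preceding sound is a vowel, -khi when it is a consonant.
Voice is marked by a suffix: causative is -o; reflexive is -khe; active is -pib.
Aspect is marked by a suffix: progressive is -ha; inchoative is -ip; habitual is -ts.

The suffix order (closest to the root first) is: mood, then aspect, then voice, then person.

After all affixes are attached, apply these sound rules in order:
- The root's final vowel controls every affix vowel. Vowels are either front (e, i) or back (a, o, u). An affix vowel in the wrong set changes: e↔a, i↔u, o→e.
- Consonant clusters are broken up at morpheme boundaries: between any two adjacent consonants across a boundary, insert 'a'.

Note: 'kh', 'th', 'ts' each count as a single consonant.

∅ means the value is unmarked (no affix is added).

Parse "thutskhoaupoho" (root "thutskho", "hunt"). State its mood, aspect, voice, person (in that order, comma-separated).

Segment: thutskho-a-ip-o-ho.
mood: -a/khi → conditional.
aspect: -ip → inchoative.
voice: -o → causative.
person: -ho → 3rd person.

conditional, inchoative, causative, 3rd person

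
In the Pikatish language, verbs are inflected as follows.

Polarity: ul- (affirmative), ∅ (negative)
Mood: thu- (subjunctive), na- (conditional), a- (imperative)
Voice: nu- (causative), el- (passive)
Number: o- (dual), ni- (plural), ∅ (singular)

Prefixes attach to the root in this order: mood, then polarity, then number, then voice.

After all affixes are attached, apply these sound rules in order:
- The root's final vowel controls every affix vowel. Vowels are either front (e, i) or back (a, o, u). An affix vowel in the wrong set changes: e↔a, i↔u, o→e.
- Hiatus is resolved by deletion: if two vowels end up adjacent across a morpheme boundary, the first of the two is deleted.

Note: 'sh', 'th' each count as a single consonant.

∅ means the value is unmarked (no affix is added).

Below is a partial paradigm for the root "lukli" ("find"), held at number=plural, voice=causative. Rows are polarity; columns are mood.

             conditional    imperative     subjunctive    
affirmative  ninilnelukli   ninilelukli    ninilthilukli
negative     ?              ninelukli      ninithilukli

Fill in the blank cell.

Attach mood conditional na- → nalukli.
polarity = negative: zero marking, form stays nalukli.
Attach number plural ni- → ninalukli.
Attach voice causative nu- → nuninalukli.
Apply vowel harmony: nuninalukli → nininelukli.
Vowel deletion: no change.

nininelukli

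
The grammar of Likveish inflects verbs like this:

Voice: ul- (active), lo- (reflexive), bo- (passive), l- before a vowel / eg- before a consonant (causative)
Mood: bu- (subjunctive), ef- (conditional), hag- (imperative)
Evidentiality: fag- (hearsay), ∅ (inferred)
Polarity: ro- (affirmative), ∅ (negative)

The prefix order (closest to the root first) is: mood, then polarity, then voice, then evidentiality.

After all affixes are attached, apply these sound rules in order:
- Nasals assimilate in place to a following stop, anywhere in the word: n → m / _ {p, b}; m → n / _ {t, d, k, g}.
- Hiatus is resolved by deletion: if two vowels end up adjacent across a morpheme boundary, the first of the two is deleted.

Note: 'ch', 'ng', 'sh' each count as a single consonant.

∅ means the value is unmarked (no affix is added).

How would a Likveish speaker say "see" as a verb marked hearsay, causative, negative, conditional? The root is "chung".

Attach mood conditional ef- → efchung.
polarity = negative: zero marking, form stays efchung.
Attach voice causative l- (before vowel 'e') → lefchung.
Attach evidentiality hearsay fag- → faglefchung.
Nasal assimilation: no change.
Vowel deletion: no change.

faglefchung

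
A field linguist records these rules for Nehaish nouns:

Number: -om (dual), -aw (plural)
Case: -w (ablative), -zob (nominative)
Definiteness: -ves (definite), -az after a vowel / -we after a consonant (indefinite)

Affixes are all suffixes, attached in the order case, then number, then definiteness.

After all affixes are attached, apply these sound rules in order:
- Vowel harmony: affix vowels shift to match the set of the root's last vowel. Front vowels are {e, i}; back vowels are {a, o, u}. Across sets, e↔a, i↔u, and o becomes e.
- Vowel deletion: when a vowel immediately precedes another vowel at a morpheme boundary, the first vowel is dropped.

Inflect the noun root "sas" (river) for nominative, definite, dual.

Attach case nominative -zob → saszob.
Attach number dual -om → saszobom.
Attach definiteness definite -ves → saszobomves.
Apply vowel harmony: saszobomves → saszobomvas.
Vowel deletion: no change.

saszobomvas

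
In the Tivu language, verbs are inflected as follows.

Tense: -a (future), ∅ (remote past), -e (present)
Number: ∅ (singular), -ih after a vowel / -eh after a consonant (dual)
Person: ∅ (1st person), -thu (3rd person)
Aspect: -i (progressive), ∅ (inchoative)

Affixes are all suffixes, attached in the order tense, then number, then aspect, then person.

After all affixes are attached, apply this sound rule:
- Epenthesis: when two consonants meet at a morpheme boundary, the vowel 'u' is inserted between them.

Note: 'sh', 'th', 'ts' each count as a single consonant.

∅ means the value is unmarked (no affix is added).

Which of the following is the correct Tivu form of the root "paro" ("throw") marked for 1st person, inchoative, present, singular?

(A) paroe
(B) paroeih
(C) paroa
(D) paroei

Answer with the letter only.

Attach tense present -e → paroe.
number = singular: zero marking, form stays paroe.
aspect = inchoative: zero marking, form stays paroe.
person = 1st person: zero marking, form stays paroe.
Epenthesis: no change.
So the correct form is paroe, option (A).
(C) paroa is wrong: it uses future instead of present for tense.
(D) paroei is wrong: it uses progressive instead of inchoative for aspect.
(B) paroeih is wrong: it uses dual instead of singular for number.

A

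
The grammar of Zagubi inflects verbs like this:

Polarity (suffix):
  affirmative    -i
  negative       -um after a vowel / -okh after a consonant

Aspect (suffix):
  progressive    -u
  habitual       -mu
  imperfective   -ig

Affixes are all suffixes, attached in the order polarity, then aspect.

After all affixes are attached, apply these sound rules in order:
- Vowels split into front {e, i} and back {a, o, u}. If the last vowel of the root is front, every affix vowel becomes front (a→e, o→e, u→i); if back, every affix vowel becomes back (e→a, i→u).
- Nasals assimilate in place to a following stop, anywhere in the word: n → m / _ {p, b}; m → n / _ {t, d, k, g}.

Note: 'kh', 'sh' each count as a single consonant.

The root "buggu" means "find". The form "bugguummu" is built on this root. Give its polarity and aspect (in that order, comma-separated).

negative, habitual

Segment: buggu-um-mu.
polarity: -um/okh → negative.
aspect: -mu → habitual.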